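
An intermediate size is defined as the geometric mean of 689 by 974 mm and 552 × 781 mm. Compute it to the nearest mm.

617 × 872 mm

Short side: √(689 · 552) = √380328 ≈ 616.7 → 617 mm
Long side: √(974 · 781) = √760694 ≈ 872.2 → 872 mm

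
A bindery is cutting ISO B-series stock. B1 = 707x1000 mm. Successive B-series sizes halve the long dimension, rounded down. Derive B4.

B2: ⌊1000/2⌋ × 707 = 500 × 707 mm
B3: ⌊707/2⌋ × 500 = 353 × 500 mm
B4: ⌊500/2⌋ × 353 = 250 × 353 mm

250 × 353 mm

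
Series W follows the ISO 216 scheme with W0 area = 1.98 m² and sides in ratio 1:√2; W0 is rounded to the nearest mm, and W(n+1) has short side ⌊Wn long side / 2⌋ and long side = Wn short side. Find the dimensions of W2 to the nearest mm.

591 × 836 mm

Let W0's short side be w mm. w · w√2 = 1.98 m² = 1,980,000 mm², so w ≈ 1183.2 mm and w√2 ≈ 1673.4 mm → W0 = 1183 × 1673 mm.
W1: ⌊1673/2⌋ × 1183 = 836 × 1183 mm
W2: ⌊1183/2⌋ × 836 = 591 × 836 mm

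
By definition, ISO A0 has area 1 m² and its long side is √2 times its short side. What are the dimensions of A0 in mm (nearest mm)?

Let the short side be w mm. Then the long side is w√2 and w · w√2 = 10⁶ mm².
w² = 10⁶/√2, so w = 1000 / 2^(1/4) ≈ 840.9 mm; long side = 1000 · 2^(1/4) ≈ 1189.2 mm.

841 × 1189 mm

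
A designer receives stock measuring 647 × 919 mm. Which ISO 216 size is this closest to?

Aspect ratio 919/647 ≈ 1.420 — close to the ISO √2 ≈ 1.414.
In the C-series (envelope sizes, between A and B): C1 = 648 × 917 mm.
Off by 3 mm total — nearest standard size.

C1 (648 × 917 mm)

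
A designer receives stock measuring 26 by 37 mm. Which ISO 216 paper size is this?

A10 (26 × 37 mm)

Aspect ratio 37/26 ≈ 1.423 — close to the ISO √2 ≈ 1.414.
In the A-series (A0 area = 1 m²): A10 = 26 × 37 mm.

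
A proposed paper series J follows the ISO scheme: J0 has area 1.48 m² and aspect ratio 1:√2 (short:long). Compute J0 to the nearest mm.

1023 × 1447 mm

Let the short side be w mm. Then w · w√2 = 1.48 m² = 1,480,000 mm².
w² = 1,480,000/√2, so w ≈ 1023.0 mm; long side = w√2 ≈ 1446.7 mm.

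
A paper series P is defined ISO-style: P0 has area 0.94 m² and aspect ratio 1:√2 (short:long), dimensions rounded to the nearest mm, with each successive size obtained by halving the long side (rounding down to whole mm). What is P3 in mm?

Let P0's short side be w mm. w · w√2 = 0.94 m² = 940,000 mm², so w ≈ 815.3 mm and w√2 ≈ 1153.0 mm → P0 = 815 × 1153 mm.
P1: ⌊1153/2⌋ × 815 = 576 × 815 mm
P2: ⌊815/2⌋ × 576 = 407 × 576 mm
P3: ⌊576/2⌋ × 407 = 288 × 407 mm

288 × 407 mm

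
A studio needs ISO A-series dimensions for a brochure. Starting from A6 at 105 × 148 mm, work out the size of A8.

52 × 74 mm

A7: ⌊148/2⌋ × 105 = 74 × 105 mm
A8: ⌊105/2⌋ × 74 = 52 × 74 mm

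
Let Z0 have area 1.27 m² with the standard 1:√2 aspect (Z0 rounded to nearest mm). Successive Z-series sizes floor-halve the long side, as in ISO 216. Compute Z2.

Let Z0's short side be w mm. w · w√2 = 1.27 m² = 1,270,000 mm², so w ≈ 947.6 mm and w√2 ≈ 1340.2 mm → Z0 = 948 × 1340 mm.
Z1: ⌊1340/2⌋ × 948 = 670 × 948 mm
Z2: ⌊948/2⌋ × 670 = 474 × 670 mm

474 × 670 mm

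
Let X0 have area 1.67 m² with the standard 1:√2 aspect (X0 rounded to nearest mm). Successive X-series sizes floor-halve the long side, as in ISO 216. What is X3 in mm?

Let X0's short side be w mm. w · w√2 = 1.67 m² = 1,670,000 mm², so w ≈ 1086.7 mm and w√2 ≈ 1536.8 mm → X0 = 1087 × 1537 mm.
X1: ⌊1537/2⌋ × 1087 = 768 × 1087 mm
X2: ⌊1087/2⌋ × 768 = 543 × 768 mm
X3: ⌊768/2⌋ × 543 = 384 × 543 mm

384 × 543 mm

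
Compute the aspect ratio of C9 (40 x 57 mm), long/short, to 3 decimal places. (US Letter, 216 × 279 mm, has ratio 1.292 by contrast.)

1.425

57 / 40 = 1.425
ISO 216 targets √2 ≈ 1.414; the +0.011 deviation is from mm rounding.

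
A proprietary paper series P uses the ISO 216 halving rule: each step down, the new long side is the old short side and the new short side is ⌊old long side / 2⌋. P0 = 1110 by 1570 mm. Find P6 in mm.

P1: ⌊1570/2⌋ × 1110 = 785 × 1110 mm
P2: ⌊1110/2⌋ × 785 = 555 × 785 mm
P3: ⌊785/2⌋ × 555 = 392 × 555 mm
P4: ⌊555/2⌋ × 392 = 277 × 392 mm
P5: ⌊392/2⌋ × 277 = 196 × 277 mm
P6: ⌊277/2⌋ × 196 = 138 × 196 mm

138 × 196 mm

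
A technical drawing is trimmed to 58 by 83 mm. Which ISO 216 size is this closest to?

C8 (57 × 81 mm)

Aspect ratio 83/58 ≈ 1.431 (ISO target is √2 ≈ 1.414).
In the C-series (envelope sizes, between A and B): C8 = 57 × 81 mm.
Off by 3 mm total — nearest standard size.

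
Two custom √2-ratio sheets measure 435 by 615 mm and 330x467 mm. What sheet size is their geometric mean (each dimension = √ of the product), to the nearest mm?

Short side: √(435 · 330) = √143550 ≈ 378.9 → 379 mm
Long side: √(615 · 467) = √287205 ≈ 535.9 → 536 mm

379 × 536 mm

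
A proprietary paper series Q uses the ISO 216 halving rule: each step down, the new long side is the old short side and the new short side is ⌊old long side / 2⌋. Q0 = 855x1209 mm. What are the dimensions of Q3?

302 × 427 mm

Q1: ⌊1209/2⌋ × 855 = 604 × 855 mm
Q2: ⌊855/2⌋ × 604 = 427 × 604 mm
Q3: ⌊604/2⌋ × 427 = 302 × 427 mm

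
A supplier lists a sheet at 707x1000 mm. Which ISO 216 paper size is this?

B1 (707 × 1000 mm)

Aspect ratio 1000/707 ≈ 1.414 — close to the ISO √2 ≈ 1.414.
In the B-series (B0 = 1000 × 1414 mm): B1 = 707 × 1000 mm.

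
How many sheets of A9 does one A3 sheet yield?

64

Each ISO step halves the sheet: 1 × A3 → 2 × A4 → 4 × A5 → 8 × A6 → …
From A3 to A9 is 6 halving steps: 2^6 = 64.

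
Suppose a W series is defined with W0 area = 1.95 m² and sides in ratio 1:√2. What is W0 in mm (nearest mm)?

Let the short side be w mm. Then w · w√2 = 1.95 m² = 1,950,000 mm².
w² = 1,950,000/√2, so w ≈ 1174.2 mm; long side = w√2 ≈ 1660.6 mm.

1174 × 1661 mm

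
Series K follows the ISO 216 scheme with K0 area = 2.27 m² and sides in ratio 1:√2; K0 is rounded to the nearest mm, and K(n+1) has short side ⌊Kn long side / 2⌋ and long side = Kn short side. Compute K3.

Let K0's short side be w mm. w · w√2 = 2.27 m² = 2,270,000 mm², so w ≈ 1266.9 mm and w√2 ≈ 1791.7 mm → K0 = 1267 × 1792 mm.
K1: ⌊1792/2⌋ × 1267 = 896 × 1267 mm
K2: ⌊1267/2⌋ × 896 = 633 × 896 mm
K3: ⌊896/2⌋ × 633 = 448 × 633 mm

448 × 633 mm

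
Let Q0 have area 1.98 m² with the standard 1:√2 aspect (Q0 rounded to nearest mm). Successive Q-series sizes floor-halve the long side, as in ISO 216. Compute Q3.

Let Q0's short side be w mm. w · w√2 = 1.98 m² = 1,980,000 mm², so w ≈ 1183.2 mm and w√2 ≈ 1673.4 mm → Q0 = 1183 × 1673 mm.
Q1: ⌊1673/2⌋ × 1183 = 836 × 1183 mm
Q2: ⌊1183/2⌋ × 836 = 591 × 836 mm
Q3: ⌊836/2⌋ × 591 = 418 × 591 mm

418 × 591 mm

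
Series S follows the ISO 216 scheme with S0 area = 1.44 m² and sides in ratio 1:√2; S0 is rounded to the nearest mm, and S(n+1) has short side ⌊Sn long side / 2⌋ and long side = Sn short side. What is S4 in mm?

252 × 356 mm

Let S0's short side be w mm. w · w√2 = 1.44 m² = 1,440,000 mm², so w ≈ 1009.1 mm and w√2 ≈ 1427.0 mm → S0 = 1009 × 1427 mm.
S1: ⌊1427/2⌋ × 1009 = 713 × 1009 mm
S2: ⌊1009/2⌋ × 713 = 504 × 713 mm
S3: ⌊713/2⌋ × 504 = 356 × 504 mm
S4: ⌊504/2⌋ × 356 = 252 × 356 mm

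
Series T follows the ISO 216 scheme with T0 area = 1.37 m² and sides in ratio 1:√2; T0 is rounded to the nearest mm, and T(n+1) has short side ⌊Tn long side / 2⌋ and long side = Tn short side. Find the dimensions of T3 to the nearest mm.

348 × 492 mm

Let T0's short side be w mm. w · w√2 = 1.37 m² = 1,370,000 mm², so w ≈ 984.2 mm and w√2 ≈ 1391.9 mm → T0 = 984 × 1392 mm.
T1: ⌊1392/2⌋ × 984 = 696 × 984 mm
T2: ⌊984/2⌋ × 696 = 492 × 696 mm
T3: ⌊696/2⌋ × 492 = 348 × 492 mm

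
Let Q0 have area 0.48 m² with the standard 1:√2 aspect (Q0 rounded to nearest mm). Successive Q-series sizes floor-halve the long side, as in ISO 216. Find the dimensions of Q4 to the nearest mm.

145 × 206 mm

Let Q0's short side be w mm. w · w√2 = 0.48 m² = 480,000 mm², so w ≈ 582.6 mm and w√2 ≈ 823.9 mm → Q0 = 583 × 824 mm.
Q1: ⌊824/2⌋ × 583 = 412 × 583 mm
Q2: ⌊583/2⌋ × 412 = 291 × 412 mm
Q3: ⌊412/2⌋ × 291 = 206 × 291 mm
Q4: ⌊291/2⌋ × 206 = 145 × 206 mm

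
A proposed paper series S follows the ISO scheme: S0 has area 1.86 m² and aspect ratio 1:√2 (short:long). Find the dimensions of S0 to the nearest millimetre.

Let the short side be w mm. Then w · w√2 = 1.86 m² = 1,860,000 mm².
w² = 1,860,000/√2, so w ≈ 1146.8 mm; long side = w√2 ≈ 1621.9 mm.

1147 × 1622 mm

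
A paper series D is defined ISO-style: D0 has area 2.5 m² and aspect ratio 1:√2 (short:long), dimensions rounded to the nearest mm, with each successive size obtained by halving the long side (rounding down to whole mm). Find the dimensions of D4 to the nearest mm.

332 × 470 mm

Let D0's short side be w mm. w · w√2 = 2.5 m² = 2,500,000 mm², so w ≈ 1329.6 mm and w√2 ≈ 1880.3 mm → D0 = 1330 × 1880 mm.
D1: ⌊1880/2⌋ × 1330 = 940 × 1330 mm
D2: ⌊1330/2⌋ × 940 = 665 × 940 mm
D3: ⌊940/2⌋ × 665 = 470 × 665 mm
D4: ⌊665/2⌋ × 470 = 332 × 470 mm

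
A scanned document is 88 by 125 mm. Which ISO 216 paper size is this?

Aspect ratio 125/88 ≈ 1.420 — close to the ISO √2 ≈ 1.414.
In the B-series (B0 = 1000 × 1414 mm): B7 = 88 × 125 mm.

B7 (88 × 125 mm)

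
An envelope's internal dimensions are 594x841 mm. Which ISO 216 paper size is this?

A1 (594 × 841 mm)

Aspect ratio 841/594 ≈ 1.416 — close to the ISO √2 ≈ 1.414.
In the A-series (A0 area = 1 m²): A1 = 594 × 841 mm.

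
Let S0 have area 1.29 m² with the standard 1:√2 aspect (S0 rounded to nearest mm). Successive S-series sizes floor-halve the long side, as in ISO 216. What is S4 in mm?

238 × 337 mm

Let S0's short side be w mm. w · w√2 = 1.29 m² = 1,290,000 mm², so w ≈ 955.1 mm and w√2 ≈ 1350.7 mm → S0 = 955 × 1351 mm.
S1: ⌊1351/2⌋ × 955 = 675 × 955 mm
S2: ⌊955/2⌋ × 675 = 477 × 675 mm
S3: ⌊675/2⌋ × 477 = 337 × 477 mm
S4: ⌊477/2⌋ × 337 = 238 × 337 mm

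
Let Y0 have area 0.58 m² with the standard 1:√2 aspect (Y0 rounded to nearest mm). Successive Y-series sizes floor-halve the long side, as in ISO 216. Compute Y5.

113 × 160 mm

Let Y0's short side be w mm. w · w√2 = 0.58 m² = 580,000 mm², so w ≈ 640.4 mm and w√2 ≈ 905.7 mm → Y0 = 640 × 906 mm.
Y1: ⌊906/2⌋ × 640 = 453 × 640 mm
Y2: ⌊640/2⌋ × 453 = 320 × 453 mm
Y3: ⌊453/2⌋ × 320 = 226 × 320 mm
Y4: ⌊320/2⌋ × 226 = 160 × 226 mm
Y5: ⌊226/2⌋ × 160 = 113 × 160 mm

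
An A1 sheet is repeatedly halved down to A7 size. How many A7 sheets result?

A1 = 594 × 841 mm; A7 = 74 × 105 mm.
Each halving step doubles the count; 6 steps from A1 to A7.
2^6 = 64.

64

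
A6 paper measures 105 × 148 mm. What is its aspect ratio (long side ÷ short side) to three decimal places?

148 / 105 = 1.410
ISO 216 targets √2 ≈ 1.414; the -0.005 deviation is from mm rounding.

1.410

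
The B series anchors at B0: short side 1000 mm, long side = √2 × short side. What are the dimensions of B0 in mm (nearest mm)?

1000 × 1414 mm

Short side = 1000 mm; long side = 1000√2 ≈ 1414.2 mm.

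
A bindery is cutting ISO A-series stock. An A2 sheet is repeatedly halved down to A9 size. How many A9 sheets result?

128

Each ISO step halves the sheet: 1 × A2 → 2 × A3 → 4 × A4 → 8 × A5 → …
From A2 to A9 is 7 halving steps: 2^7 = 128.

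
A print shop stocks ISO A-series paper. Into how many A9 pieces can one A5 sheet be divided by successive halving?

A5 = 148 × 210 mm; A9 = 37 × 52 mm.
Each halving step doubles the count; 4 steps from A5 to A9.
2^4 = 16.

16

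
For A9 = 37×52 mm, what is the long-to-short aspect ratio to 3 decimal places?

52 / 37 = 1.405
ISO 216 targets √2 ≈ 1.414; the -0.009 deviation is from mm rounding.

1.405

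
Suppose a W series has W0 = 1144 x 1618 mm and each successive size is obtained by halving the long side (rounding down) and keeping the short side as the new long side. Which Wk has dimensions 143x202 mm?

W6

W0: 1144 × 1618 mm
W1: 809 × 1144 mm
W2: 572 × 809 mm
W3: 404 × 572 mm
W4: 286 × 404 mm
W5: 202 × 286 mm
W6: 143 × 202 mm
W7: 101 × 143 mm
→ matches W6.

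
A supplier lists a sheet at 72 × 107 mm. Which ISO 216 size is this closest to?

A7 (74 × 105 mm)

Aspect ratio 107/72 ≈ 1.486 (ISO target is √2 ≈ 1.414).
In the A-series (A0 area = 1 m²): A7 = 74 × 105 mm.
Off by 4 mm total — nearest standard size.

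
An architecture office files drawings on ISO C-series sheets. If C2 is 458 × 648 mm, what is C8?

C3: ⌊648/2⌋ × 458 = 324 × 458 mm
C4: ⌊458/2⌋ × 324 = 229 × 324 mm
C5: ⌊324/2⌋ × 229 = 162 × 229 mm
C6: ⌊229/2⌋ × 162 = 114 × 162 mm
C7: ⌊162/2⌋ × 114 = 81 × 114 mm
C8: ⌊114/2⌋ × 81 = 57 × 81 mm

57 × 81 mm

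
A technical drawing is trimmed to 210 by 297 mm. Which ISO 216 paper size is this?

Aspect ratio 297/210 ≈ 1.414 — close to the ISO √2 ≈ 1.414.
In the A-series (A0 area = 1 m²): A4 = 210 × 297 mm.

A4 (210 × 297 mm)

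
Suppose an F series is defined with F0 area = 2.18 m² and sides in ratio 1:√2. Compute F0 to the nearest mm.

1242 × 1756 mm

Let the short side be w mm. Then w · w√2 = 2.18 m² = 2,180,000 mm².
w² = 2,180,000/√2, so w ≈ 1241.6 mm; long side = w√2 ≈ 1755.8 mm.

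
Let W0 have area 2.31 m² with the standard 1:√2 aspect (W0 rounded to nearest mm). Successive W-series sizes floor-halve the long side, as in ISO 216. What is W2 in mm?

Let W0's short side be w mm. w · w√2 = 2.31 m² = 2,310,000 mm², so w ≈ 1278.1 mm and w√2 ≈ 1807.4 mm → W0 = 1278 × 1807 mm.
W1: ⌊1807/2⌋ × 1278 = 903 × 1278 mm
W2: ⌊1278/2⌋ × 903 = 639 × 903 mm

639 × 903 mm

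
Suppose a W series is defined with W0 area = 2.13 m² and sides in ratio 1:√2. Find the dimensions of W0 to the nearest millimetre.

1227 × 1736 mm

Let the short side be w mm. Then w · w√2 = 2.13 m² = 2,130,000 mm².
w² = 2,130,000/√2, so w ≈ 1227.2 mm; long side = w√2 ≈ 1735.6 mm.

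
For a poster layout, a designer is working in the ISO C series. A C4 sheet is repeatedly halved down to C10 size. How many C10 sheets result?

64

Each ISO step halves the sheet: 1 × C4 → 2 × C5 → 4 × C6 → 8 × C7 → …
From C4 to C10 is 6 halving steps: 2^6 = 64.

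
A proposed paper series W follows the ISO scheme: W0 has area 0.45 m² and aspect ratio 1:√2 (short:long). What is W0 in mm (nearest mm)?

Let the short side be w mm. Then w · w√2 = 0.45 m² = 450,000 mm².
w² = 450,000/√2, so w ≈ 564.1 mm; long side = w√2 ≈ 797.7 mm.

564 × 798 mm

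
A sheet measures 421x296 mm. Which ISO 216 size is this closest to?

A3 (297 × 420 mm)

Aspect ratio 421/296 ≈ 1.422 — close to the ISO √2 ≈ 1.414.
In the A-series (A0 area = 1 m²): A3 = 297 × 420 mm.
Off by 2 mm total — nearest standard size.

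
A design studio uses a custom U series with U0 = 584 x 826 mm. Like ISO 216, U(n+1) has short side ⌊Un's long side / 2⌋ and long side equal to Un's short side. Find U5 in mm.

103 × 146 mm

U1: ⌊826/2⌋ × 584 = 413 × 584 mm
U2: ⌊584/2⌋ × 413 = 292 × 413 mm
U3: ⌊413/2⌋ × 292 = 206 × 292 mm
U4: ⌊292/2⌋ × 206 = 146 × 206 mm
U5: ⌊206/2⌋ × 146 = 103 × 146 mm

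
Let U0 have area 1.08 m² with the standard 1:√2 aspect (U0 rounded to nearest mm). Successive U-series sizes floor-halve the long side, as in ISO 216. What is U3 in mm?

309 × 437 mm

Let U0's short side be w mm. w · w√2 = 1.08 m² = 1,080,000 mm², so w ≈ 873.9 mm and w√2 ≈ 1235.9 mm → U0 = 874 × 1236 mm.
U1: ⌊1236/2⌋ × 874 = 618 × 874 mm
U2: ⌊874/2⌋ × 618 = 437 × 618 mm
U3: ⌊618/2⌋ × 437 = 309 × 437 mm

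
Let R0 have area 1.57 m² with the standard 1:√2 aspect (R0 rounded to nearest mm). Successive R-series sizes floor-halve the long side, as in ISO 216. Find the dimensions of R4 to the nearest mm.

Let R0's short side be w mm. w · w√2 = 1.57 m² = 1,570,000 mm², so w ≈ 1053.6 mm and w√2 ≈ 1490.1 mm → R0 = 1054 × 1490 mm.
R1: ⌊1490/2⌋ × 1054 = 745 × 1054 mm
R2: ⌊1054/2⌋ × 745 = 527 × 745 mm
R3: ⌊745/2⌋ × 527 = 372 × 527 mm
R4: ⌊527/2⌋ × 372 = 263 × 372 mm

263 × 372 mm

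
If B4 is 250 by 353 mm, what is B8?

B5: ⌊353/2⌋ × 250 = 176 × 250 mm
B6: ⌊250/2⌋ × 176 = 125 × 176 mm
B7: ⌊176/2⌋ × 125 = 88 × 125 mm
B8: ⌊125/2⌋ × 88 = 62 × 88 mm

62 × 88 mm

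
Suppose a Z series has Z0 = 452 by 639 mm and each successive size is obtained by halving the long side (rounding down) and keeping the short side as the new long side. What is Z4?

113 × 159 mm

Z1: ⌊639/2⌋ × 452 = 319 × 452 mm
Z2: ⌊452/2⌋ × 319 = 226 × 319 mm
Z3: ⌊319/2⌋ × 226 = 159 × 226 mm
Z4: ⌊226/2⌋ × 159 = 113 × 159 mm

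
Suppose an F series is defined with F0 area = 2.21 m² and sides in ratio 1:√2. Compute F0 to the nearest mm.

1250 × 1768 mm

Let the short side be w mm. Then w · w√2 = 2.21 m² = 2,210,000 mm².
w² = 2,210,000/√2, so w ≈ 1250.1 mm; long side = w√2 ≈ 1767.9 mm.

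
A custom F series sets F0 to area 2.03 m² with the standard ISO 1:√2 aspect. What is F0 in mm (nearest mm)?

1198 × 1694 mm

Let the short side be w mm. Then w · w√2 = 2.03 m² = 2,030,000 mm².
w² = 2,030,000/√2, so w ≈ 1198.1 mm; long side = w√2 ≈ 1694.4 mm.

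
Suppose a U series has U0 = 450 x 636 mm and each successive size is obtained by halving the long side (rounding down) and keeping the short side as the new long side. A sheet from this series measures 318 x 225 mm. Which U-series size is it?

U2

U0: 450 × 636 mm
U1: 318 × 450 mm
U2: 225 × 318 mm
U3: 159 × 225 mm
→ matches U2.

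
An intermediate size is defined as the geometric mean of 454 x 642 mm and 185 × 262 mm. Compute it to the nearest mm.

Short side: √(454 · 185) = √83990 ≈ 289.8 → 290 mm
Long side: √(642 · 262) = √168204 ≈ 410.1 → 410 mm

290 × 410 mm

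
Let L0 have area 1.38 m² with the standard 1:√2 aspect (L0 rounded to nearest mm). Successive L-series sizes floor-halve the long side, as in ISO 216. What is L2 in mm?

494 × 698 mm

Let L0's short side be w mm. w · w√2 = 1.38 m² = 1,380,000 mm², so w ≈ 987.8 mm and w√2 ≈ 1397.0 mm → L0 = 988 × 1397 mm.
L1: ⌊1397/2⌋ × 988 = 698 × 988 mm
L2: ⌊988/2⌋ × 698 = 494 × 698 mm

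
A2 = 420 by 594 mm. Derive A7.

A3: ⌊594/2⌋ × 420 = 297 × 420 mm
A4: ⌊420/2⌋ × 297 = 210 × 297 mm
A5: ⌊297/2⌋ × 210 = 148 × 210 mm
A6: ⌊210/2⌋ × 148 = 105 × 148 mm
A7: ⌊148/2⌋ × 105 = 74 × 105 mm

74 × 105 mm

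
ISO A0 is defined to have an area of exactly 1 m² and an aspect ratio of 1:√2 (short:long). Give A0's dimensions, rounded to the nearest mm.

Let the short side be w mm. Then the long side is w√2 and w · w√2 = 10⁶ mm².
w² = 10⁶/√2, so w = 1000 / 2^(1/4) ≈ 840.9 mm; long side = 1000 · 2^(1/4) ≈ 1189.2 mm.

841 × 1189 mm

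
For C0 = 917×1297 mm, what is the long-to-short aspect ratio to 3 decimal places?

1297 / 917 = 1.414
Matches √2 ≈ 1.414 — the ISO 216 defining ratio.

1.414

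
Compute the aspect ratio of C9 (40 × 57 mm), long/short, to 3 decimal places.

1.425

57 / 40 = 1.425
ISO 216 targets √2 ≈ 1.414; the +0.011 deviation is from mm rounding.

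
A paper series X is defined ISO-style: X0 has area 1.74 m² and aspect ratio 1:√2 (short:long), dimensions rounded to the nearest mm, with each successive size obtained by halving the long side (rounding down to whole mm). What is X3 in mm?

Let X0's short side be w mm. w · w√2 = 1.74 m² = 1,740,000 mm², so w ≈ 1109.2 mm and w√2 ≈ 1568.7 mm → X0 = 1109 × 1569 mm.
X1: ⌊1569/2⌋ × 1109 = 784 × 1109 mm
X2: ⌊1109/2⌋ × 784 = 554 × 784 mm
X3: ⌊784/2⌋ × 554 = 392 × 554 mm

392 × 554 mm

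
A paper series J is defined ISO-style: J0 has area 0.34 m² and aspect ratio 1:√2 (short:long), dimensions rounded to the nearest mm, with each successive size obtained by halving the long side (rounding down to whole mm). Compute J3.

Let J0's short side be w mm. w · w√2 = 0.34 m² = 340,000 mm², so w ≈ 490.3 mm and w√2 ≈ 693.4 mm → J0 = 490 × 693 mm.
J1: ⌊693/2⌋ × 490 = 346 × 490 mm
J2: ⌊490/2⌋ × 346 = 245 × 346 mm
J3: ⌊346/2⌋ × 245 = 173 × 245 mm

173 × 245 mm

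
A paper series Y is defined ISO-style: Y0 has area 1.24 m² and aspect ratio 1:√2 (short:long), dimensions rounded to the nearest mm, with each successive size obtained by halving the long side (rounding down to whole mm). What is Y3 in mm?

331 × 468 mm

Let Y0's short side be w mm. w · w√2 = 1.24 m² = 1,240,000 mm², so w ≈ 936.4 mm and w√2 ≈ 1324.2 mm → Y0 = 936 × 1324 mm.
Y1: ⌊1324/2⌋ × 936 = 662 × 936 mm
Y2: ⌊936/2⌋ × 662 = 468 × 662 mm
Y3: ⌊662/2⌋ × 468 = 331 × 468 mm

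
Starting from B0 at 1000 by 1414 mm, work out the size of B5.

176 × 250 mm

B1: ⌊1414/2⌋ × 1000 = 707 × 1000 mm
B2: ⌊1000/2⌋ × 707 = 500 × 707 mm
B3: ⌊707/2⌋ × 500 = 353 × 500 mm
B4: ⌊500/2⌋ × 353 = 250 × 353 mm
B5: ⌊353/2⌋ × 250 = 176 × 250 mm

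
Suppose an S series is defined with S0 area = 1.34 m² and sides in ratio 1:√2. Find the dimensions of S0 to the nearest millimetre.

Let the short side be w mm. Then w · w√2 = 1.34 m² = 1,340,000 mm².
w² = 1,340,000/√2, so w ≈ 973.4 mm; long side = w√2 ≈ 1376.6 mm.

973 × 1377 mm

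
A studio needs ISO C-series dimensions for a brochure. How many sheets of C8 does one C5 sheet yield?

C5 = 162 × 229 mm; C8 = 57 × 81 mm.
Each halving step doubles the count; 3 steps from C5 to C8.
2^3 = 8.

8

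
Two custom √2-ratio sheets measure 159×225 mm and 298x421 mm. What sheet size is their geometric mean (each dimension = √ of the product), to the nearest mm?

Short side: √(159 · 298) = √47382 ≈ 217.7 → 218 mm
Long side: √(225 · 421) = √94725 ≈ 307.8 → 308 mm

218 × 308 mm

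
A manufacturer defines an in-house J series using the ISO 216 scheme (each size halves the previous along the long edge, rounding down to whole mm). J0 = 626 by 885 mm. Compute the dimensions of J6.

J1 = 442 × 626 mm (from J0 by 1 halving).
J2: ⌊626/2⌋ × 442 = 313 × 442 mm
J3: ⌊442/2⌋ × 313 = 221 × 313 mm
J4: ⌊313/2⌋ × 221 = 156 × 221 mm
J5: ⌊221/2⌋ × 156 = 110 × 156 mm
J6: ⌊156/2⌋ × 110 = 78 × 110 mm

78 × 110 mm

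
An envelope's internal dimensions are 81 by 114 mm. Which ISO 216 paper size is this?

Aspect ratio 114/81 ≈ 1.407 — close to the ISO √2 ≈ 1.414.
In the C-series (envelope sizes, between A and B): C7 = 81 × 114 mm.

C7 (81 × 114 mm)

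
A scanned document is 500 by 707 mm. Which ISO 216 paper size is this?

B2 (500 × 707 mm)

Aspect ratio 707/500 ≈ 1.414 — close to the ISO √2 ≈ 1.414.
In the B-series (B0 = 1000 × 1414 mm): B2 = 500 × 707 mm.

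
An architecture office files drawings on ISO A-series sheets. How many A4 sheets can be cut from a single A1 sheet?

A1 = 594 × 841 mm; A4 = 210 × 297 mm.
Each halving step doubles the count; 3 steps from A1 to A4.
2^3 = 8.

8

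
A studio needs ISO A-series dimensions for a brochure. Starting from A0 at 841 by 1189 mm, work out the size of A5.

A1: ⌊1189/2⌋ × 841 = 594 × 841 mm
A2: ⌊841/2⌋ × 594 = 420 × 594 mm
A3: ⌊594/2⌋ × 420 = 297 × 420 mm
A4: ⌊420/2⌋ × 297 = 210 × 297 mm
A5: ⌊297/2⌋ × 210 = 148 × 210 mm

148 × 210 mm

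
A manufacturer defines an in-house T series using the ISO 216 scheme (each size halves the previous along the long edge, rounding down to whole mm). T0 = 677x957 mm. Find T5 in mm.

119 × 169 mm

T1: ⌊957/2⌋ × 677 = 478 × 677 mm
T2: ⌊677/2⌋ × 478 = 338 × 478 mm
T3: ⌊478/2⌋ × 338 = 239 × 338 mm
T4: ⌊338/2⌋ × 239 = 169 × 239 mm
T5: ⌊239/2⌋ × 169 = 119 × 169 mm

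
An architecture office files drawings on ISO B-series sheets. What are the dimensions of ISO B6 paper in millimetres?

B0 = 1000 × 1414 mm (B0 has a 1000 mm short side, aspect 1:√2).
B1: ⌊1414/2⌋ × 1000 = 707 × 1000 mm
B2: ⌊1000/2⌋ × 707 = 500 × 707 mm
B3: ⌊707/2⌋ × 500 = 353 × 500 mm
B4: ⌊500/2⌋ × 353 = 250 × 353 mm
B5: ⌊353/2⌋ × 250 = 176 × 250 mm
B6: ⌊250/2⌋ × 176 = 125 × 176 mm

125 × 176 mm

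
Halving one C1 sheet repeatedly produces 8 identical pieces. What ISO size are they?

C4

8 = 2^3, so 3 halving steps.
C1 → C2 → … → C4 after 3 steps.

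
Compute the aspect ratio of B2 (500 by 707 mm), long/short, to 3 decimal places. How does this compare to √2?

1.414

707 / 500 = 1.414
Matches √2 ≈ 1.414 — the ISO 216 defining ratio.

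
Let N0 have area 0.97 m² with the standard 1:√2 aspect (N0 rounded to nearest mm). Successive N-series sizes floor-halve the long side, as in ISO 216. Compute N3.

Let N0's short side be w mm. w · w√2 = 0.97 m² = 970,000 mm², so w ≈ 828.2 mm and w√2 ≈ 1171.2 mm → N0 = 828 × 1171 mm.
N1: ⌊1171/2⌋ × 828 = 585 × 828 mm
N2: ⌊828/2⌋ × 585 = 414 × 585 mm
N3: ⌊585/2⌋ × 414 = 292 × 414 mm

292 × 414 mm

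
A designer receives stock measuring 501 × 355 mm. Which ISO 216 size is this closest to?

Aspect ratio 501/355 ≈ 1.411 — close to the ISO √2 ≈ 1.414.
In the B-series (B0 = 1000 × 1414 mm): B3 = 353 × 500 mm.
Off by 3 mm total — nearest standard size.

B3 (353 × 500 mm)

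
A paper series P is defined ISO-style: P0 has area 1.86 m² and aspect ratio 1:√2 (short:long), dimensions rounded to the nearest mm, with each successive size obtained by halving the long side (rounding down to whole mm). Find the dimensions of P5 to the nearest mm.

Let P0's short side be w mm. w · w√2 = 1.86 m² = 1,860,000 mm², so w ≈ 1146.8 mm and w√2 ≈ 1621.9 mm → P0 = 1147 × 1622 mm.
P1: ⌊1622/2⌋ × 1147 = 811 × 1147 mm
P2: ⌊1147/2⌋ × 811 = 573 × 811 mm
P3: ⌊811/2⌋ × 573 = 405 × 573 mm
P4: ⌊573/2⌋ × 405 = 286 × 405 mm
P5: ⌊405/2⌋ × 286 = 202 × 286 mm

202 × 286 mm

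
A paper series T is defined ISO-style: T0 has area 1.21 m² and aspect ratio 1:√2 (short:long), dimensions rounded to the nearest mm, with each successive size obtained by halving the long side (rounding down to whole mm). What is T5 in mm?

Let T0's short side be w mm. w · w√2 = 1.21 m² = 1,210,000 mm², so w ≈ 925.0 mm and w√2 ≈ 1308.1 mm → T0 = 925 × 1308 mm.
T1: ⌊1308/2⌋ × 925 = 654 × 925 mm
T2: ⌊925/2⌋ × 654 = 462 × 654 mm
T3: ⌊654/2⌋ × 462 = 327 × 462 mm
T4: ⌊462/2⌋ × 327 = 231 × 327 mm
T5: ⌊327/2⌋ × 231 = 163 × 231 mm

163 × 231 mm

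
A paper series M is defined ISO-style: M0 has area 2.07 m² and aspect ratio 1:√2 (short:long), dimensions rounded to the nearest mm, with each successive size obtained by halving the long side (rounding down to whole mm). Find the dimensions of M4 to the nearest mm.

302 × 427 mm

Let M0's short side be w mm. w · w√2 = 2.07 m² = 2,070,000 mm², so w ≈ 1209.8 mm and w√2 ≈ 1711.0 mm → M0 = 1210 × 1711 mm.
M1: ⌊1711/2⌋ × 1210 = 855 × 1210 mm
M2: ⌊1210/2⌋ × 855 = 605 × 855 mm
M3: ⌊855/2⌋ × 605 = 427 × 605 mm
M4: ⌊605/2⌋ × 427 = 302 × 427 mm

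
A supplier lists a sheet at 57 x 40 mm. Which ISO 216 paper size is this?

C9 (40 × 57 mm)

Aspect ratio 57/40 ≈ 1.425 — close to the ISO √2 ≈ 1.414.
In the C-series (envelope sizes, between A and B): C9 = 40 × 57 mm.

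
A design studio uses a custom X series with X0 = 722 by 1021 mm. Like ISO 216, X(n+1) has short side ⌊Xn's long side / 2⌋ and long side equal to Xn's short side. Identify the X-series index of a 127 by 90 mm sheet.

X0: 722 × 1021 mm
X1: 510 × 722 mm
X2: 361 × 510 mm
X3: 255 × 361 mm
X4: 180 × 255 mm
X5: 127 × 180 mm
X6: 90 × 127 mm
X7: 63 × 90 mm
→ matches X6.

X6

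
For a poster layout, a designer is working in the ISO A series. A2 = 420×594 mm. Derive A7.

A3: ⌊594/2⌋ × 420 = 297 × 420 mm
A4: ⌊420/2⌋ × 297 = 210 × 297 mm
A5: ⌊297/2⌋ × 210 = 148 × 210 mm
A6: ⌊210/2⌋ × 148 = 105 × 148 mm
A7: ⌊148/2⌋ × 105 = 74 × 105 mm

74 × 105 mm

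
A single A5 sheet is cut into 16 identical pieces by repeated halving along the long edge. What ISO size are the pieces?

A9

16 = 2^4, so 4 halving steps.
A5 → A6 → … → A9 after 4 steps.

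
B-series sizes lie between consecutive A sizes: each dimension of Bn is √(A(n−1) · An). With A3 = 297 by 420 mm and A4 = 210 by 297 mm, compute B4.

250 × 353 mm

Short side: √(297 · 210) = √62370 ≈ 249.7 → 250 mm
Long side: √(420 · 297) = √124740 ≈ 353.2 → 353 mm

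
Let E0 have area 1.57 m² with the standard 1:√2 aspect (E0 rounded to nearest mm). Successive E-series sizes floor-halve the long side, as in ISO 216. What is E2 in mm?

Let E0's short side be w mm. w · w√2 = 1.57 m² = 1,570,000 mm², so w ≈ 1053.6 mm and w√2 ≈ 1490.1 mm → E0 = 1054 × 1490 mm.
E1: ⌊1490/2⌋ × 1054 = 745 × 1054 mm
E2: ⌊1054/2⌋ × 745 = 527 × 745 mm

527 × 745 mm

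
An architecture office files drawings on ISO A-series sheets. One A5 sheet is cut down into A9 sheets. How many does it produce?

A5 = 148 × 210 mm; A9 = 37 × 52 mm.
Each halving step doubles the count; 4 steps from A5 to A9.
2^4 = 16.

16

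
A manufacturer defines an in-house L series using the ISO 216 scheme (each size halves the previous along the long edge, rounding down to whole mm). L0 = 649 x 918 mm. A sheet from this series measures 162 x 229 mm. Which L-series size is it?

L0: 649 × 918 mm
L1: 459 × 649 mm
L2: 324 × 459 mm
L3: 229 × 324 mm
L4: 162 × 229 mm
L5: 114 × 162 mm
→ matches L4.

L4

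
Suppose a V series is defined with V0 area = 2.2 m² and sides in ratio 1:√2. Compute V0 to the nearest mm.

Let the short side be w mm. Then w · w√2 = 2.2 m² = 2,200,000 mm².
w² = 2,200,000/√2, so w ≈ 1247.3 mm; long side = w√2 ≈ 1763.9 mm.

1247 × 1764 mm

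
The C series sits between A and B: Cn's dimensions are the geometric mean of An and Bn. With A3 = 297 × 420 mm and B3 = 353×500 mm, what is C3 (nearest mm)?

324 × 458 mm

Short side: √(297 · 353) = √104841 ≈ 323.8 → 324 mm
Long side: √(420 · 500) = √210000 ≈ 458.3 → 458 mm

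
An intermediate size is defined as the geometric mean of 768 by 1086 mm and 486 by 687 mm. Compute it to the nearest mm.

Short side: √(768 · 486) = √373248 ≈ 610.9 → 611 mm
Long side: √(1086 · 687) = √746082 ≈ 863.8 → 864 mm

611 × 864 mm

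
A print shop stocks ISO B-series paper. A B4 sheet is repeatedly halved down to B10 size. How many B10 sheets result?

64

B4 = 250 × 353 mm; B10 = 31 × 44 mm.
Each halving step doubles the count; 6 steps from B4 to B10.
2^6 = 64.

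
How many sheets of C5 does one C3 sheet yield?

4

Each ISO step halves the sheet: 1 × C3 → 2 × C4 → 4 × C5
From C3 to C5 is 2 halving steps: 2^2 = 4.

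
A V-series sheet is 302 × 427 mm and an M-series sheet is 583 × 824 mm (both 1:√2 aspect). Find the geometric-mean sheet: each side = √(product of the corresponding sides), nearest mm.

420 × 593 mm

Short side: √(302 · 583) = √176066 ≈ 419.6 → 420 mm
Long side: √(427 · 824) = √351848 ≈ 593.2 → 593 mm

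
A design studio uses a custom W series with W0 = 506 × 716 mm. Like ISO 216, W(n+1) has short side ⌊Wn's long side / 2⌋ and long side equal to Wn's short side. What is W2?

W1: ⌊716/2⌋ × 506 = 358 × 506 mm
W2: ⌊506/2⌋ × 358 = 253 × 358 mm

253 × 358 mm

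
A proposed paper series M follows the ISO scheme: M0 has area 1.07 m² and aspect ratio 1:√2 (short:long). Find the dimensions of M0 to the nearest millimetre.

870 × 1230 mm

Let the short side be w mm. Then w · w√2 = 1.07 m² = 1,070,000 mm².
w² = 1,070,000/√2, so w ≈ 869.8 mm; long side = w√2 ≈ 1230.1 mm.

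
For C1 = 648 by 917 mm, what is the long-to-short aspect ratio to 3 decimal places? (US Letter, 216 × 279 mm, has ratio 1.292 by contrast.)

1.415

917 / 648 = 1.415
Matches √2 ≈ 1.414 — the ISO 216 defining ratio.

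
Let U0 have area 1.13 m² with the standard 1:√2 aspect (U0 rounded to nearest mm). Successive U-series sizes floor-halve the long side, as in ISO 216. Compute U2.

Let U0's short side be w mm. w · w√2 = 1.13 m² = 1,130,000 mm², so w ≈ 893.9 mm and w√2 ≈ 1264.1 mm → U0 = 894 × 1264 mm.
U1: ⌊1264/2⌋ × 894 = 632 × 894 mm
U2: ⌊894/2⌋ × 632 = 447 × 632 mm

447 × 632 mm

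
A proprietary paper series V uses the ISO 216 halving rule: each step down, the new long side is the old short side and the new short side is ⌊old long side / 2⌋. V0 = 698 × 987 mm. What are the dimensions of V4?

V1: ⌊987/2⌋ × 698 = 493 × 698 mm
V2: ⌊698/2⌋ × 493 = 349 × 493 mm
V3: ⌊493/2⌋ × 349 = 246 × 349 mm
V4: ⌊349/2⌋ × 246 = 174 × 246 mm

174 × 246 mm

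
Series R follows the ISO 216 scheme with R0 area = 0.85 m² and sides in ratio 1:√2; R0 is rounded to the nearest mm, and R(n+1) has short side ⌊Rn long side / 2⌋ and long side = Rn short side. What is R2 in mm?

Let R0's short side be w mm. w · w√2 = 0.85 m² = 850,000 mm², so w ≈ 775.3 mm and w√2 ≈ 1096.4 mm → R0 = 775 × 1096 mm.
R1: ⌊1096/2⌋ × 775 = 548 × 775 mm
R2: ⌊775/2⌋ × 548 = 387 × 548 mm

387 × 548 mm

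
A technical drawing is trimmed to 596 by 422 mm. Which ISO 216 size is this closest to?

Aspect ratio 596/422 ≈ 1.412 — close to the ISO √2 ≈ 1.414.
In the A-series (A0 area = 1 m²): A2 = 420 × 594 mm.
Off by 4 mm total — nearest standard size.

A2 (420 × 594 mm)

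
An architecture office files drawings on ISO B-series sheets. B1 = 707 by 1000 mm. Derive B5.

176 × 250 mm

B2: ⌊1000/2⌋ × 707 = 500 × 707 mm
B3: ⌊707/2⌋ × 500 = 353 × 500 mm
B4: ⌊500/2⌋ × 353 = 250 × 353 mm
B5: ⌊353/2⌋ × 250 = 176 × 250 mm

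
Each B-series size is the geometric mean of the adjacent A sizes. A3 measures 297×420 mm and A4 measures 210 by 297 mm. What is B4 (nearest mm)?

250 × 353 mm

Short side: √(297 · 210) = √62370 ≈ 249.7 → 250 mm
Long side: √(420 · 297) = √124740 ≈ 353.2 → 353 mm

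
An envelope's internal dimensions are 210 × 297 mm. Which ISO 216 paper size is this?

A4 (210 × 297 mm)

Aspect ratio 297/210 ≈ 1.414 — close to the ISO √2 ≈ 1.414.
In the A-series (A0 area = 1 m²): A4 = 210 × 297 mm.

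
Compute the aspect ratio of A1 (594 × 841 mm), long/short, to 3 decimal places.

841 / 594 = 1.416
ISO 216 targets √2 ≈ 1.414; the +0.002 deviation is from mm rounding.

1.416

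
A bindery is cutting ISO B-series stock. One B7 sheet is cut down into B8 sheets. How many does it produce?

2

B7 = 88 × 125 mm; B8 = 62 × 88 mm.
Each halving step doubles the count; 1 step from B7 to B8.
2^1 = 2.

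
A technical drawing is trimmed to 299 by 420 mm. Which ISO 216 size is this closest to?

Aspect ratio 420/299 ≈ 1.405 — close to the ISO √2 ≈ 1.414.
In the A-series (A0 area = 1 m²): A3 = 297 × 420 mm.
Off by 2 mm total — nearest standard size.

A3 (297 × 420 mm)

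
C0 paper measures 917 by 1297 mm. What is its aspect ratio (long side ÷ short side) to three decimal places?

1297 / 917 = 1.414
Matches √2 ≈ 1.414 — the ISO 216 defining ratio.

1.414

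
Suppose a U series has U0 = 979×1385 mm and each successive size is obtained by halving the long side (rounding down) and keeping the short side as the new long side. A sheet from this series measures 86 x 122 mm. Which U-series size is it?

U7

U0: 979 × 1385 mm
U1: 692 × 979 mm
U2: 489 × 692 mm
U3: 346 × 489 mm
U4: 244 × 346 mm
U5: 173 × 244 mm
U6: 122 × 173 mm
U7: 86 × 122 mm
U8: 61 × 86 mm
→ matches U7.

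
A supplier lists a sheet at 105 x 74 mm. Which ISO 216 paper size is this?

Aspect ratio 105/74 ≈ 1.419 — close to the ISO √2 ≈ 1.414.
In the A-series (A0 area = 1 m²): A7 = 74 × 105 mm.

A7 (74 × 105 mm)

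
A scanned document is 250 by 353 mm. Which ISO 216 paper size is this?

Aspect ratio 353/250 ≈ 1.412 — close to the ISO √2 ≈ 1.414.
In the B-series (B0 = 1000 × 1414 mm): B4 = 250 × 353 mm.

B4 (250 × 353 mm)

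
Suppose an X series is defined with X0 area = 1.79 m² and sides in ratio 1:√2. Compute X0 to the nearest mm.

Let the short side be w mm. Then w · w√2 = 1.79 m² = 1,790,000 mm².
w² = 1,790,000/√2, so w ≈ 1125.0 mm; long side = w√2 ≈ 1591.1 mm.

1125 × 1591 mm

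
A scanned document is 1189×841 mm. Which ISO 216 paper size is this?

A0 (841 × 1189 mm)

Aspect ratio 1189/841 ≈ 1.414 — close to the ISO √2 ≈ 1.414.
In the A-series (A0 area = 1 m²): A0 = 841 × 1189 mm.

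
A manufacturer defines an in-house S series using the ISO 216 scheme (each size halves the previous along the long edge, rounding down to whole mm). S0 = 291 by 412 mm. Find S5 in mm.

51 × 72 mm

S1 = 206 × 291 mm (from S0 by 1 halving).
S2: ⌊291/2⌋ × 206 = 145 × 206 mm
S3: ⌊206/2⌋ × 145 = 103 × 145 mm
S4: ⌊145/2⌋ × 103 = 72 × 103 mm
S5: ⌊103/2⌋ × 72 = 51 × 72 mm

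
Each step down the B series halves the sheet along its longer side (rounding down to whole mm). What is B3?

353 × 500 mm

B0 = 1000 × 1414 mm (B0 has a 1000 mm short side, aspect 1:√2).
B1: ⌊1414/2⌋ × 1000 = 707 × 1000 mm
B2: ⌊1000/2⌋ × 707 = 500 × 707 mm
B3: ⌊707/2⌋ × 500 = 353 × 500 mm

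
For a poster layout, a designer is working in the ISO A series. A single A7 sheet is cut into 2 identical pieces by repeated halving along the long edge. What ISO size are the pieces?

A8

2 = 2^1, so 1 halving step.
A7 → A8 → … → A8 after 1 step.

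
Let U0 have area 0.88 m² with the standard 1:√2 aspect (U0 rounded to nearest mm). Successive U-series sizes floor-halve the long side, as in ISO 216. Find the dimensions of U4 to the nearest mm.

197 × 279 mm

Let U0's short side be w mm. w · w√2 = 0.88 m² = 880,000 mm², so w ≈ 788.8 mm and w√2 ≈ 1115.6 mm → U0 = 789 × 1116 mm.
U1: ⌊1116/2⌋ × 789 = 558 × 789 mm
U2: ⌊789/2⌋ × 558 = 394 × 558 mm
U3: ⌊558/2⌋ × 394 = 279 × 394 mm
U4: ⌊394/2⌋ × 279 = 197 × 279 mm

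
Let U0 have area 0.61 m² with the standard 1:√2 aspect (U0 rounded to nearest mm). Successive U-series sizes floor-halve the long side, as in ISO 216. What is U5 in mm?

116 × 164 mm

Let U0's short side be w mm. w · w√2 = 0.61 m² = 610,000 mm², so w ≈ 656.8 mm and w√2 ≈ 928.8 mm → U0 = 657 × 929 mm.
U1: ⌊929/2⌋ × 657 = 464 × 657 mm
U2: ⌊657/2⌋ × 464 = 328 × 464 mm
U3: ⌊464/2⌋ × 328 = 232 × 328 mm
U4: ⌊328/2⌋ × 232 = 164 × 232 mm
U5: ⌊232/2⌋ × 164 = 116 × 164 mm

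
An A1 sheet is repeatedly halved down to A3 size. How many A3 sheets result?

4

Each ISO step halves the sheet: 1 × A1 → 2 × A2 → 4 × A3
From A1 to A3 is 2 halving steps: 2^2 = 4.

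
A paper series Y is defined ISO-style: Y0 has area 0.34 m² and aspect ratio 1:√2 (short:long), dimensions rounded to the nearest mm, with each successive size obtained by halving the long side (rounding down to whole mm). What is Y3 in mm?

Let Y0's short side be w mm. w · w√2 = 0.34 m² = 340,000 mm², so w ≈ 490.3 mm and w√2 ≈ 693.4 mm → Y0 = 490 × 693 mm.
Y1: ⌊693/2⌋ × 490 = 346 × 490 mm
Y2: ⌊490/2⌋ × 346 = 245 × 346 mm
Y3: ⌊346/2⌋ × 245 = 173 × 245 mm

173 × 245 mm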